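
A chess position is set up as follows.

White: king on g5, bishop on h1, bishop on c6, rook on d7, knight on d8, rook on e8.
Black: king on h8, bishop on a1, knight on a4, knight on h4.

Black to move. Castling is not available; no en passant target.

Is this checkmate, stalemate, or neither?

checkmate

Black to move; black king on h8.
In check: yes, from the white rook on e8.
King squares — g7: attacked by Rd7; h7: attacked by Rd7; g8: attacked by Re8.
Legal moves for Black: none.
In check with no legal moves → checkmate.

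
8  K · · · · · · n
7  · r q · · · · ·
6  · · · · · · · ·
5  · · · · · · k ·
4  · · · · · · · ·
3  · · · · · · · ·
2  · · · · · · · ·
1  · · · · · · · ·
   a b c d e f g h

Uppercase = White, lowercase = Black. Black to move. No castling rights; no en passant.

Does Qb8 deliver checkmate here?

After Qb8: white king on a8; in check: yes, from the black queen on b8.
King squares — a7: attacked by Rb7; b7: attacked by Qb8; b8: attacked by Rb7.
White has no legal moves → checkmate.

yes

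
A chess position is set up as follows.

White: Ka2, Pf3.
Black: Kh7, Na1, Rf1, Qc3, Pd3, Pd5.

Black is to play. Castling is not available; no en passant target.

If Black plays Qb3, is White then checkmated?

yes

After Qb3: white king on a2; in check: yes, from the black queen on b3.
King squares — a1: attacked by Rf1; b1: attacked by Rf1; b2: attacked by Qb3; a3: attacked by Qb3; b3: attacked by Na1.
White has no legal moves → checkmate.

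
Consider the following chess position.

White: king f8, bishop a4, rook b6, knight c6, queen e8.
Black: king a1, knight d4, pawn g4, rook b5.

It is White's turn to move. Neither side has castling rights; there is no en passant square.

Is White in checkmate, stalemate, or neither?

neither

White to move; white king on f8.
In check: no.
Legal moves for White include: Kg8, Kg7, Kf7, Ke7, Qd8, Qc8, Qb8, Qa8, Qf7, Qe7, Qd7, Qg6, Qe6, Qh5, Qe5, Qe4, Qe3, Qe2, ... (list truncated; more exist).
White has legal moves and is not in check → neither.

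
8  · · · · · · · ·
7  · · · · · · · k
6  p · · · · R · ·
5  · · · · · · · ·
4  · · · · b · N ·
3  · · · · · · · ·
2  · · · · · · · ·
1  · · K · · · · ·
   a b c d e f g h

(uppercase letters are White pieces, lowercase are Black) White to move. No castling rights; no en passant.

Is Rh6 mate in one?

After Rh6: black king on h7; in check: yes, from the white rook on h6.
Black has 2 legal replies: Kg8, Kg7.
In check but a legal move exists → not checkmate.

no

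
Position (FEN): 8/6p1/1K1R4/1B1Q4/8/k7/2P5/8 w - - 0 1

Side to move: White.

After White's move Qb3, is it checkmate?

yes

After Qb3: black king on a3; in check: yes, from the white queen on b3.
King squares — a2: attacked by Qb3; b2: attacked by Qb3; b3: attacked by Pc2; a4: attacked by Qb3; b4: attacked by Qb3.
Black has no legal moves → checkmate.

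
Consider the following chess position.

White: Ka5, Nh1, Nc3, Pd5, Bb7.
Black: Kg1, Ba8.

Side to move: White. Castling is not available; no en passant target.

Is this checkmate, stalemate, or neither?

White to move; white king on a5.
In check: no.
Legal moves for White include: Bc8, Bxa8, Bc6, Ba6, Kb6, Ka6, Kb5, Kb4, Ka4, Nb5, Ne4, Na4, Ne2+, Na2, Nd1, Nb1, Ng3, Nf2, ... (list truncated; more exist).
White has legal moves and is not in check → neither.

neither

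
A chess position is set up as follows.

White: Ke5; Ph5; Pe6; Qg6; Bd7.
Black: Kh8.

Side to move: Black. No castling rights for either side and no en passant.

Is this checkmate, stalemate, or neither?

stalemate

Black to move; black king on h8.
In check: no.
King squares — g7: attacked by Qg6; h7: attacked by Qg6; g8: attacked by Qg6.
Legal moves for Black: none.
Not in check and no legal moves → stalemate.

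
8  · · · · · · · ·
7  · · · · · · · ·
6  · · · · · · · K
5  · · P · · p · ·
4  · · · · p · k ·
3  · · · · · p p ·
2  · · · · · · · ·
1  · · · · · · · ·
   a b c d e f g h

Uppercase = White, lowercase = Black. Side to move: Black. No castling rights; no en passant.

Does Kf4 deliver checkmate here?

no

After Kf4: white king on h6; in check: no.
White is not in check, so this cannot be checkmate.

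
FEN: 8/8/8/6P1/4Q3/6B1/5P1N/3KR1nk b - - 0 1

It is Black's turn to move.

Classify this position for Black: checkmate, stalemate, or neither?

checkmate

Black to move; black king on h1.
In check: yes, from the white queen on e4.
King squares — g1: own knight; g2: attacked by Qe4; h2: attacked by Bg3.
Legal moves for Black: none.
In check with no legal moves → checkmate.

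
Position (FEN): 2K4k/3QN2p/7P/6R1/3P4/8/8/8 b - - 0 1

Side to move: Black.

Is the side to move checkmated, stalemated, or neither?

stalemate

Black to move; black king on h8.
In check: no.
King squares — g7: attacked by Rg5; h7: own pawn; g8: attacked by Rg5.
Legal moves for Black: none.
Not in check and no legal moves → stalemate.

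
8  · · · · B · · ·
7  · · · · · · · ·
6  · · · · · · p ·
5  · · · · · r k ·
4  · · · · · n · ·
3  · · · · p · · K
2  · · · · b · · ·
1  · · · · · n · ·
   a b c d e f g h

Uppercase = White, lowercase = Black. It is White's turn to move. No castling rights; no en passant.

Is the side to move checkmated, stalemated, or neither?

White to move; white king on h3.
In check: yes, from the black knight on f4.
King squares — g2: attacked by Nf4; h2: attacked by Nf1; g3: attacked by Nf1; g4: attacked by Be2; h4: attacked by Kg5.
Legal moves for White: none.
In check with no legal moves → checkmate.

checkmate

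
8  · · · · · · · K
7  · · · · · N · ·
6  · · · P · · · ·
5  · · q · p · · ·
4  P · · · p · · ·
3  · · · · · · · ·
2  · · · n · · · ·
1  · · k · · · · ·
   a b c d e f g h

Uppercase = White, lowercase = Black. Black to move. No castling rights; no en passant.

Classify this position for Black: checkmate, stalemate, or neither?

Black to move; black king on c1.
In check: no.
Legal moves for Black include: Qc8+, Qc7, Qa7, Qxd6, Qc6, Qb6, Qd5, Qb5, Qa5, Qd4, Qc4, Qb4, Qe3, Qc3, Qa3, Qf2, Qc2, Qg1, ... (list truncated; more exist).
Black has legal moves and is not in check → neither.

neither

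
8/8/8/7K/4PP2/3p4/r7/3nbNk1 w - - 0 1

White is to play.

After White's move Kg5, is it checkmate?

After Kg5: black king on g1; in check: no.
Black is not in check, so this cannot be checkmate.

no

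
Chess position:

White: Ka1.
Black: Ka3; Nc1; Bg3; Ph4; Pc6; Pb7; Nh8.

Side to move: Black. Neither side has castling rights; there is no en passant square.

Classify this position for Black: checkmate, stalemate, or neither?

Black to move; black king on a3.
In check: no.
Legal moves for Black include: Nf7, Ng6, Bb8, Bc7, Bd6, Be5+, Bf4, Bh2, Bf2, Be1, Kb4, Ka4, Kb3, Nd3, Nb3+, Ne2, Na2, b6, ... (list truncated; more exist).
Black has legal moves and is not in check → neither.

neither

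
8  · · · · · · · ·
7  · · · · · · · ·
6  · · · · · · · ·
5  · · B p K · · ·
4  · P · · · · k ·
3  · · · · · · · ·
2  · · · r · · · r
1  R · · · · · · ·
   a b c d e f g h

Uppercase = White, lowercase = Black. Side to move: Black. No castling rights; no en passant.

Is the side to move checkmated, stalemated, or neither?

Black to move; black king on g4.
In check: no.
Legal moves for Black include: Kh5, Kg5, Kh4, Kh3, Kg3, Kf3, Rh8, Rh7, Rh6, Rh5+, Rh4, Rh3, Rhg2, Rhf2, Rhe2+, Rh1, Rd4, Rd3, ... (list truncated; more exist).
Black has legal moves and is not in check → neither.

neither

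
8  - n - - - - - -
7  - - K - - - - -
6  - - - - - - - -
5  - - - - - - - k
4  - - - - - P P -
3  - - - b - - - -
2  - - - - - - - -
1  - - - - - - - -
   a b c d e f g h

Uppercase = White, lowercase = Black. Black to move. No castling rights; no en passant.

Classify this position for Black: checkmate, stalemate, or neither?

neither

Black to move; black king on h5.
In check: yes, from the white pawn on g4.
King squares — g4: available; h4: available; g5: attacked by Pf4; g6: available; h6: available.
Legal moves for Black: Kh6, Kg6, Kh4, Kxg4.
Black is in check but has 4 legal moves → neither.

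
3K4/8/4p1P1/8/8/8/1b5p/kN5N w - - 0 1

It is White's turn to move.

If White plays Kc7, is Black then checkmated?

After Kc7: black king on a1; in check: no.
Black is not in check, so this cannot be checkmate.

no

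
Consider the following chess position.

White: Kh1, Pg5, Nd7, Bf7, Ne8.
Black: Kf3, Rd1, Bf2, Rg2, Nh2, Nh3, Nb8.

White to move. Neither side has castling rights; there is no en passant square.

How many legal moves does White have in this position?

White to move; king on h1.
In check: yes, from the black rook on d1.
Legal moves: none.
Count: 0.

0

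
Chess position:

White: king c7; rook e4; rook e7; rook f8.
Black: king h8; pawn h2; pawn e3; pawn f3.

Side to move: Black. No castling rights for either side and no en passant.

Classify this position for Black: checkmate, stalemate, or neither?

Black to move; black king on h8.
In check: yes, from the white rook on f8.
King squares — g7: attacked by Re7; h7: attacked by Re7; g8: attacked by Rf8.
Legal moves for Black: none.
In check with no legal moves → checkmate.

checkmate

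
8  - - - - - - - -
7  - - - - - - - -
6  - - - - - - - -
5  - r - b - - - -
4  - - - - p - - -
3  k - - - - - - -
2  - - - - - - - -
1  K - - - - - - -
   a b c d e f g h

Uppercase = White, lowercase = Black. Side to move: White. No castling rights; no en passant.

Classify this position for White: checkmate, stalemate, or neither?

stalemate

White to move; white king on a1.
In check: no.
King squares — b1: attacked by Rb5; a2: attacked by Ka3; b2: attacked by Ka3.
Legal moves for White: none.
Not in check and no legal moves → stalemate.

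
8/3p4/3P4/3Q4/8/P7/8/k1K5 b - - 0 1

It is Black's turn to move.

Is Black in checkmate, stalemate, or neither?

stalemate

Black to move; black king on a1.
In check: no.
King squares — b1: attacked by Kc1; a2: attacked by Qd5; b2: attacked by Kc1.
Legal moves for Black: none.
Not in check and no legal moves → stalemate.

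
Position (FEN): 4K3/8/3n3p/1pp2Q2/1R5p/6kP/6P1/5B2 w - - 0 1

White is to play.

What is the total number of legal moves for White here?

White to move; king on e8.
In check: yes, from the black knight on d6.
Legal moves: Kf8, Kd8, Ke7, Kd7.
Count: 4.

4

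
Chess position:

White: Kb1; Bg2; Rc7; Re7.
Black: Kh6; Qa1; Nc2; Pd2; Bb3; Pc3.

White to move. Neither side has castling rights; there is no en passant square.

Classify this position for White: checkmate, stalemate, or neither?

checkmate

White to move; white king on b1.
In check: yes, from the black queen on a1.
King squares — a1: attacked by Nc2; c1: attacked by Qa1; a2: attacked by Qa1; b2: attacked by Qa1; c2: attacked by Bb3.
Legal moves for White: none.
In check with no legal moves → checkmate.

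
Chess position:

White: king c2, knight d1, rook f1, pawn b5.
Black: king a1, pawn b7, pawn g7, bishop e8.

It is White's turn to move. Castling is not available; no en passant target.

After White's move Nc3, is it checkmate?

After Nc3: black king on a1; in check: yes, from the white rook on f1.
King squares — b1: attacked by Rf1; a2: attacked by Nc3; b2: attacked by Kc2.
Black has no legal moves → checkmate.

yes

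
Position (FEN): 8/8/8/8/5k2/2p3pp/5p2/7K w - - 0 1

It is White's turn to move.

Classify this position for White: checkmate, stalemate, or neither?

stalemate

White to move; white king on h1.
In check: no.
King squares — g1: attacked by Pf2; g2: attacked by Ph3; h2: attacked by Pg3.
Legal moves for White: none.
Not in check and no legal moves → stalemate.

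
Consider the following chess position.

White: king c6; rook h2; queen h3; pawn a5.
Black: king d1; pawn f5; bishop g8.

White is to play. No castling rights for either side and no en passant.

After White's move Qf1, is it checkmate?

yes

After Qf1: black king on d1; in check: yes, from the white queen on f1.
King squares — c1: attacked by Qf1; e1: attacked by Qf1; c2: attacked by Rh2; d2: attacked by Rh2; e2: attacked by Qf1.
Black has no legal moves → checkmate.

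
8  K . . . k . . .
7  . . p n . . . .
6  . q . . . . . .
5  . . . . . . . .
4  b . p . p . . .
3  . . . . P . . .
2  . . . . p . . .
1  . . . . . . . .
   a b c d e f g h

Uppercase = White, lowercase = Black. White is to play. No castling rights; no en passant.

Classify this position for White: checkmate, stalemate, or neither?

stalemate

White to move; white king on a8.
In check: no.
King squares — a7: attacked by Qb6; b7: attacked by Qb6; b8: attacked by Qb6.
Legal moves for White: none.
Not in check and no legal moves → stalemate.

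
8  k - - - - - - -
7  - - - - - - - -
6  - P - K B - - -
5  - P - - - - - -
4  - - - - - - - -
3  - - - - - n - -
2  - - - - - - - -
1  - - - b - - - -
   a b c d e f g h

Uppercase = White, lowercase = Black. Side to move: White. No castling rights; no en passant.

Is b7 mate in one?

After b7: black king on a8; in check: yes, from the white pawn on b7.
Black has 3 legal replies: Kb8, Kxb7, Ka7.
In check but a legal move exists → not checkmate.

no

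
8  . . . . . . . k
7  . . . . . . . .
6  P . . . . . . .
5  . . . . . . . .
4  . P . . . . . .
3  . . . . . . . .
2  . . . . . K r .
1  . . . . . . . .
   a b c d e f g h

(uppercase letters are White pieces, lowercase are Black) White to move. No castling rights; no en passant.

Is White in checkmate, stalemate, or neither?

White to move; white king on f2.
In check: yes, from the black rook on g2.
King squares — e1: available; f1: available; g1: attacked by Rg2; e2: attacked by Rg2; g2: available; e3: available; f3: available; g3: attacked by Rg2.
Legal moves for White: Kf3, Ke3, Kxg2, Kf1, Ke1.
White is in check but has 5 legal moves → neither.

neither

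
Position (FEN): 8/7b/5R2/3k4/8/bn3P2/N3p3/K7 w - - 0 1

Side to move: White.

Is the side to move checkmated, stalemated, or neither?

checkmate

White to move; white king on a1.
In check: yes, from the black knight on b3.
King squares — b1: attacked by Bh7; a2: own knight; b2: attacked by Ba3.
Legal moves for White: none.
In check with no legal moves → checkmate.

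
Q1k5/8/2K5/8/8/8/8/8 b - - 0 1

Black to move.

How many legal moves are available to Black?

Black to move; king on c8.
In check: yes, from the white queen on a8.
Legal moves: none.
Count: 0.

0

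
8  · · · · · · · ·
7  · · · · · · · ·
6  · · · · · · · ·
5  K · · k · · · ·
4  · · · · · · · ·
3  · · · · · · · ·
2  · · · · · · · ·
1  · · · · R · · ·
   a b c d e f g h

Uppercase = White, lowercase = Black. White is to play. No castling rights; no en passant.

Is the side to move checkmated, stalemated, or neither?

neither

White to move; white king on a5.
In check: no.
Legal moves for White include: Kb6, Ka6, Kb5, Kb4, Ka4, Re8, Re7, Re6, Re5+, Re4, Re3, Re2, Rh1, Rg1, Rf1, Rd1+, Rc1, Rb1, ... (list truncated; more exist).
White has legal moves and is not in check → neither.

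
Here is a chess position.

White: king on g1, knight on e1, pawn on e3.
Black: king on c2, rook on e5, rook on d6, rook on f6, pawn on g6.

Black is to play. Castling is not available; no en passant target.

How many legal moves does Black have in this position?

7

Black to move; king on c2.
In check: yes, from the white knight on e1.
Legal moves: Kc3, Kb3, Kd2, Kb2, Kd1, Kc1, Kb1.
Count: 7.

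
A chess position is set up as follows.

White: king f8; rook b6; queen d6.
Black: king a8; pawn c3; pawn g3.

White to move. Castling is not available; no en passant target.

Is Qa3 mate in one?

yes

After Qa3: black king on a8; in check: yes, from the white queen on a3.
King squares — a7: attacked by Qa3; b7: attacked by Rb6; b8: attacked by Rb6.
Black has no legal moves → checkmate.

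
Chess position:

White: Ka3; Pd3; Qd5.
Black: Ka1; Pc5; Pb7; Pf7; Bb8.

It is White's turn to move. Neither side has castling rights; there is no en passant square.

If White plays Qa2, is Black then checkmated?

After Qa2: black king on a1; in check: yes, from the white queen on a2.
King squares — b1: attacked by Qa2; a2: attacked by Ka3; b2: attacked by Qa2.
Black has no legal moves → checkmate.

yes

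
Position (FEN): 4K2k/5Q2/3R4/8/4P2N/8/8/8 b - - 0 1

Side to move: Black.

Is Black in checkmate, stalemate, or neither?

Black to move; black king on h8.
In check: no.
King squares — g7: attacked by Qf7; h7: attacked by Qf7; g8: attacked by Qf7.
Legal moves for Black: none.
Not in check and no legal moves → stalemate.

stalemate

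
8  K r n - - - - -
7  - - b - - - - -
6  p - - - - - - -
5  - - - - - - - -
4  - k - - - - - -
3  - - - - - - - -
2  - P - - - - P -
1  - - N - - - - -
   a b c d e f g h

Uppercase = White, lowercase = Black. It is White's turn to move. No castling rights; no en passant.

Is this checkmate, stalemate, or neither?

White to move; white king on a8.
In check: yes, from the black rook on b8.
King squares — a7: attacked by Nc8; b7: attacked by Rb8; b8: attacked by Bc7.
Legal moves for White: none.
In check with no legal moves → checkmate.

checkmate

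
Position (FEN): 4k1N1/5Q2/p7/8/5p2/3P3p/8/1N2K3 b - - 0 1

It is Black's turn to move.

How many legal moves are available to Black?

2

Black to move; king on e8.
In check: yes, from the white queen on f7.
Legal moves: Kd8, Kxf7.
Count: 2.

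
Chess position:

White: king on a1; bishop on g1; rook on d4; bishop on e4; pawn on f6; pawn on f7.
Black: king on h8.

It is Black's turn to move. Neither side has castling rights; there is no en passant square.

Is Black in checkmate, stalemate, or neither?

Black to move; black king on h8.
In check: no.
King squares — g7: attacked by Pf6; h7: attacked by Be4; g8: attacked by Pf7.
Legal moves for Black: none.
Not in check and no legal moves → stalemate.

stalemate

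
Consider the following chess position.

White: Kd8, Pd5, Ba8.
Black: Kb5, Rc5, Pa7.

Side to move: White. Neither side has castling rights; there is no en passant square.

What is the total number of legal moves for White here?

6

White to move; king on d8.
In check: no.
Legal moves: Ke8, Ke7, Kd7, Bb7, Bc6+, d6.
Count: 6.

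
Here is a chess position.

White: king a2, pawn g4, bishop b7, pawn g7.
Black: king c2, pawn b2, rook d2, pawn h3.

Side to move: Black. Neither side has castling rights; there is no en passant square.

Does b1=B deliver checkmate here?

After b1=B: white king on a2; in check: yes, from the black bishop on b1.
White has 2 legal replies: Ka3, Ka1.
In check but a legal move exists → not checkmate.

no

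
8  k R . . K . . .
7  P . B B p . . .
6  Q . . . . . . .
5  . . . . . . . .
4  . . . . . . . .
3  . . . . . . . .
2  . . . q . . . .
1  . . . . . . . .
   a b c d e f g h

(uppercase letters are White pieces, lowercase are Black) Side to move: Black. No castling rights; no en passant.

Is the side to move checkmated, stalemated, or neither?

checkmate

Black to move; black king on a8.
In check: yes, from the white rook on b8.
King squares — a7: attacked by Qa6; b7: attacked by Qa6; b8: attacked by Pa7.
Legal moves for Black: none.
In check with no legal moves → checkmate.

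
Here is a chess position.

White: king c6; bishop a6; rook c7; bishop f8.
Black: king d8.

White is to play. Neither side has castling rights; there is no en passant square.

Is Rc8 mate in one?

yes

After Rc8: black king on d8; in check: yes, from the white rook on c8.
King squares — c7: attacked by Kc6; d7: attacked by Kc6; e7: attacked by Bf8; c8: attacked by Ba6; e8: attacked by Rc8.
Black has no legal moves → checkmate.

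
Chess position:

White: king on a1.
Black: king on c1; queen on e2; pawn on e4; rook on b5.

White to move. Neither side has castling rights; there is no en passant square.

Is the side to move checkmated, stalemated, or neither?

White to move; white king on a1.
In check: no.
King squares — b1: attacked by Kc1; a2: attacked by Qe2; b2: attacked by Kc1.
Legal moves for White: none.
Not in check and no legal moves → stalemate.

stalemate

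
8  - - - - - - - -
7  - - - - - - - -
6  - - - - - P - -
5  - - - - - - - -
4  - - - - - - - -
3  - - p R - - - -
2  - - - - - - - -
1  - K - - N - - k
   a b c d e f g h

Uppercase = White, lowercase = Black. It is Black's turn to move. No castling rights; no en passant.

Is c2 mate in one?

no

After c2: white king on b1; in check: yes, from the black pawn on c2.
White has 6 legal replies: Kxc2, Kb2, Ka2, Kc1, Ka1, Nxc2.
In check but a legal move exists → not checkmate.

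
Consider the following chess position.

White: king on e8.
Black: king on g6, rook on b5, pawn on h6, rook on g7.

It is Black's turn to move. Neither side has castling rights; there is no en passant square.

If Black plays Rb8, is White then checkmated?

yes

After Rb8: white king on e8; in check: yes, from the black rook on b8.
King squares — d7: attacked by Rg7; e7: attacked by Rg7; f7: attacked by Kg6; d8: attacked by Rb8; f8: attacked by Rb8.
White has no legal moves → checkmate.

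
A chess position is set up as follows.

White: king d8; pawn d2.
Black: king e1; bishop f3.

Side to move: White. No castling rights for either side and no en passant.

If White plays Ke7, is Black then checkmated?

After Ke7: black king on e1; in check: no.
Black is not in check, so this cannot be checkmate.

no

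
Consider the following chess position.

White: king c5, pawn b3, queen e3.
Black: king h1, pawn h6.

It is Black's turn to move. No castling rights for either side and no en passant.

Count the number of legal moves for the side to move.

3

Black to move; king on h1.
In check: no.
Legal moves: Kh2, Kg2, h5.
Count: 3.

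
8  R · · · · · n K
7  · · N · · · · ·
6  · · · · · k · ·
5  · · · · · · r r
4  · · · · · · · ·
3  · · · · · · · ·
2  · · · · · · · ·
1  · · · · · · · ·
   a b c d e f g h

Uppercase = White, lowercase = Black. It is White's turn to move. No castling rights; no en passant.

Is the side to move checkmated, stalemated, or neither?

White to move; white king on h8.
In check: yes, from the black rook on h5.
King squares — g7: attacked by Rg5; h7: attacked by Rh5; g8: attacked by Rg5.
Legal moves for White: none.
In check with no legal moves → checkmate.

checkmate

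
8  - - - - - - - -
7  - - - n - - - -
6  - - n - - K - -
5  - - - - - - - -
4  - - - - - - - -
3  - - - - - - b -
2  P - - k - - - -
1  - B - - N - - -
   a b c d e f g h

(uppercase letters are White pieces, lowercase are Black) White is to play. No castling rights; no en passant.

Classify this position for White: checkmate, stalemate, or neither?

neither

White to move; white king on f6.
In check: yes, from the black knight on d7.
King squares — e5: attacked by Bg3; f5: available; g5: available; e6: available; g6: available; e7: attacked by Nc6; f7: available; g7: available.
Legal moves for White: Kg7, Kf7, Kg6, Ke6, Kg5, Kf5.
White is in check but has 6 legal moves → neither.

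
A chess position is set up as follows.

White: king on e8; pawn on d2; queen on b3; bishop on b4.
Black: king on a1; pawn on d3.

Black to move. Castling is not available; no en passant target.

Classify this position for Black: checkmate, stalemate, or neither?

Black to move; black king on a1.
In check: no.
King squares — b1: attacked by Qb3; a2: attacked by Qb3; b2: attacked by Qb3.
Legal moves for Black: none.
Not in check and no legal moves → stalemate.

stalemate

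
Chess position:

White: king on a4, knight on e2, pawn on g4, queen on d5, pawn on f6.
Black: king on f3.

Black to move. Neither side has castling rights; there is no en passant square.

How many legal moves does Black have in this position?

Black to move; king on f3.
In check: yes, from the white queen on d5.
Legal moves: Kxg4, Ke3, Kf2, Kxe2.
Count: 4.

4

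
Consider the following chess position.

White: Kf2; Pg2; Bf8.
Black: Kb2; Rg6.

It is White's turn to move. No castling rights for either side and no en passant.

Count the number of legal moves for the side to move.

White to move; king on f2.
In check: no.
Legal moves: Bg7+, Be7, Bh6, Bd6, Bc5, Bb4, Ba3+, Kf3, Ke3, Ke2, Kg1, Kf1, Ke1, g3, g4.
Count: 15.

15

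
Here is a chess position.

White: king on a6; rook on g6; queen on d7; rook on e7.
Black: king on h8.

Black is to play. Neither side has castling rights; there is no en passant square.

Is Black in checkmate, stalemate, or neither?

stalemate

Black to move; black king on h8.
In check: no.
King squares — g7: attacked by Rg6; h7: attacked by Re7; g8: attacked by Rg6.
Legal moves for Black: none.
Not in check and no legal moves → stalemate.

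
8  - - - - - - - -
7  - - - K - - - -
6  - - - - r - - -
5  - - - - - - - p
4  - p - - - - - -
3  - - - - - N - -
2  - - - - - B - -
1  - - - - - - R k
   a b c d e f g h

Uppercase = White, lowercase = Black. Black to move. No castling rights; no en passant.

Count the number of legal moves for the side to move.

Black to move; king on h1.
In check: yes, from the white rook on g1.
Legal moves: none.
Count: 0.

0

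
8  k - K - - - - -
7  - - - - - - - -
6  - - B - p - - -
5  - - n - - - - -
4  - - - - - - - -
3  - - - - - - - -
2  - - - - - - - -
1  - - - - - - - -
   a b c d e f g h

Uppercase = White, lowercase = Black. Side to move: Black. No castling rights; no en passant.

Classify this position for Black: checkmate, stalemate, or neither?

neither

Black to move; black king on a8.
In check: yes, from the white bishop on c6.
Legal moves for Black: Ka7, Nb7.
Black is in check but has 2 legal moves → neither.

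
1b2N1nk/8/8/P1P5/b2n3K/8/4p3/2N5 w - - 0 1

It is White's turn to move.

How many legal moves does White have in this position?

White to move; king on h4.
In check: no.
Legal moves: Ng7, Nc7, Nf6, Nd6, Kh5, Kg5, Kg4, Kh3, Nd3, Nb3, Nxe2, Na2, c6, a6.
Count: 14.

14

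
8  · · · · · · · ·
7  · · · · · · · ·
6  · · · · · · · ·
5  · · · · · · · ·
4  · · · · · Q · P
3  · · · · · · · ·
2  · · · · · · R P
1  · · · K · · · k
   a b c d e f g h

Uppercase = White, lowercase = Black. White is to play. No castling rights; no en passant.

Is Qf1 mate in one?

yes

After Qf1: black king on h1; in check: yes, from the white queen on f1.
King squares — g1: attacked by Qf1; g2: attacked by Qf1; h2: attacked by Rg2.
Black has no legal moves → checkmate.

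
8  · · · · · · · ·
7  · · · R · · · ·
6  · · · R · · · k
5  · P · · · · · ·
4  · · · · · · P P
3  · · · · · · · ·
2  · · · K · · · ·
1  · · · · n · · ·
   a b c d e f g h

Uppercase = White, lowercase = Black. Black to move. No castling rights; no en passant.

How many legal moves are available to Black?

Black to move; king on h6.
In check: yes, from the white rook on d6.
Legal moves: none.
Count: 0.

0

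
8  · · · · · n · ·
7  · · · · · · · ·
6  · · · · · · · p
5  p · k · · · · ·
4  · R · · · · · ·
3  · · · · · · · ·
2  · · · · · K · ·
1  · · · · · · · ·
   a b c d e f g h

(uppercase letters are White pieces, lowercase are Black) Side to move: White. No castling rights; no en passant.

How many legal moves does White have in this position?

White to move; king on f2.
In check: no.
Legal moves: Rb8, Rb7, Rb6, Rb5+, Rh4, Rg4, Rf4, Re4, Rd4, Rc4+, Ra4, Rb3, Rb2, Rb1, Kg3, Kf3, Ke3, Kg2, Ke2, Kg1, Kf1, Ke1.
Count: 22.

22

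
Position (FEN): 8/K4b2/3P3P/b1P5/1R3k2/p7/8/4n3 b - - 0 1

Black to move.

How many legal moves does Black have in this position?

8

Black to move; king on f4.
In check: yes, from the white rook on b4.
Legal moves: Kg5, Kf5, Ke5, Kg3, Kf3, Ke3, Bc4, Bxb4.
Count: 8.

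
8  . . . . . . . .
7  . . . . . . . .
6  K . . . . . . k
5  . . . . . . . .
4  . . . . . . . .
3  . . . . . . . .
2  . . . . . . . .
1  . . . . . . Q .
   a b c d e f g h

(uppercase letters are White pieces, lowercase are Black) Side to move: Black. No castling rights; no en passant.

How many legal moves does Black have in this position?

2

Black to move; king on h6.
In check: no.
Legal moves: Kh7, Kh5.
Count: 2.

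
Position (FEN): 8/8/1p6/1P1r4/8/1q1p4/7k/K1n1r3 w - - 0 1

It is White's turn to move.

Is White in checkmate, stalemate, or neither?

White to move; white king on a1.
In check: no.
King squares — b1: attacked by Qb3; a2: attacked by Nc1; b2: attacked by Qb3.
Legal moves for White: none.
Not in check and no legal moves → stalemate.

stalemate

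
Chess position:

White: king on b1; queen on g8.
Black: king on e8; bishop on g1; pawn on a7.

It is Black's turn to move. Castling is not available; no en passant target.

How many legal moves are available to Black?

2

Black to move; king on e8.
In check: yes, from the white queen on g8.
Legal moves: Ke7, Kd7.
Count: 2.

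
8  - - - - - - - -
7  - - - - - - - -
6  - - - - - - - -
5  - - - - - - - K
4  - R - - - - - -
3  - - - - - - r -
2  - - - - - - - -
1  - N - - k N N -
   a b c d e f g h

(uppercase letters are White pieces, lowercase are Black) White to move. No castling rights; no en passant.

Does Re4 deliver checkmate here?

no

After Re4: black king on e1; in check: yes, from the white rook on e4.
Black has 4 legal replies: Kf2, Kxf1, Kd1, Re3.
In check but a legal move exists → not checkmate.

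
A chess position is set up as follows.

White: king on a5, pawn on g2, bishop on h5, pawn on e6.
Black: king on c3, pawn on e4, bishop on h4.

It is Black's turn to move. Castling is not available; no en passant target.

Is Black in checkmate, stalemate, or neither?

neither

Black to move; black king on c3.
In check: no.
Legal moves for Black: Bd8+, Be7, Bf6, Bg5, Bg3, Bf2, Be1, Kd4, Kc4, Kd3, Kb3, Kd2, Kc2, Kb2, e3.
Black has 15 legal moves and is not in check → neither.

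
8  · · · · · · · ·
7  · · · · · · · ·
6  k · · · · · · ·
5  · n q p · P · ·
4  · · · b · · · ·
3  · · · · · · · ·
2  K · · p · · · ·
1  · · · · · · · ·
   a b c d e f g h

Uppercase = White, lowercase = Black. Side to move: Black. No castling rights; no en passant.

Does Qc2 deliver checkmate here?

yes

After Qc2: white king on a2; in check: yes, from the black queen on c2.
King squares — a1: attacked by Bd4; b1: attacked by Qc2; b2: attacked by Qc2; a3: attacked by Nb5; b3: attacked by Qc2.
White has no legal moves → checkmate.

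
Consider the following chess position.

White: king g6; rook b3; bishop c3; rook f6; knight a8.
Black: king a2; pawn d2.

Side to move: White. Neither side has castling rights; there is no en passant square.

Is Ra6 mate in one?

After Ra6: black king on a2; in check: yes, from the white rook on a6.
Black has 1 legal reply: Kxb3.
In check but a legal move exists → not checkmate.

no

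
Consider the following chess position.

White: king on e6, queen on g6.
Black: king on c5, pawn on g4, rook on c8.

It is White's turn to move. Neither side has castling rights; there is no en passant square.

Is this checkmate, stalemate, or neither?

White to move; white king on e6.
In check: no.
Legal moves for White include: Qg8, Qe8, Qh7, Qg7, Qf7, Qh6, Qf6, Qh5+, Qg5+, Qf5+, Qxg4, Qe4, Qd3, Qc2+, Qb1, Kf7, Ke7, Kd7, ... (list truncated; more exist).
White has legal moves and is not in check → neither.

neither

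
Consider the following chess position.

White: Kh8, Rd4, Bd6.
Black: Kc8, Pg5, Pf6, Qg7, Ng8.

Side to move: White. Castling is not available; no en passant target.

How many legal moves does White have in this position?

1

White to move; king on h8.
In check: yes, from the black queen on g7.
Legal moves: Kxg7.
Count: 1.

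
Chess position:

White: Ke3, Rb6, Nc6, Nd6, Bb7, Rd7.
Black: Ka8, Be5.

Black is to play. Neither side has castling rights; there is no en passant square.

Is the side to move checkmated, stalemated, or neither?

Black to move; black king on a8.
In check: yes, from the white bishop on b7.
King squares — a7: attacked by Nc6; b7: attacked by Rb6; b8: attacked by Nc6.
Legal moves for Black: none.
In check with no legal moves → checkmate.

checkmate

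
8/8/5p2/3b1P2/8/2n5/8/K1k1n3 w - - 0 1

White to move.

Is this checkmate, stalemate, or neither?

stalemate

White to move; white king on a1.
In check: no.
King squares — b1: attacked by Kc1; a2: attacked by Nc3; b2: attacked by Kc1.
Legal moves for White: none.
Not in check and no legal moves → stalemate.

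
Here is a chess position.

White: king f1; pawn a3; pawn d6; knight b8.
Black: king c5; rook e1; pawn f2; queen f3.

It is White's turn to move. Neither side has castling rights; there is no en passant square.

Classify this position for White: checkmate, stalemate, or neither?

White to move; white king on f1.
In check: yes, from the black rook on e1.
King squares — e1: attacked by Pf2; g1: attacked by Re1; e2: attacked by Re1; f2: attacked by Qf3; g2: attacked by Qf3.
Legal moves for White: none.
In check with no legal moves → checkmate.

checkmate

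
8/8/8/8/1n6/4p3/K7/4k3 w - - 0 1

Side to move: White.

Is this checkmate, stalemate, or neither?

White to move; white king on a2.
In check: yes, from the black knight on b4.
King squares — a1: available; b1: available; b2: available; a3: available; b3: available.
Legal moves for White: Kb3, Ka3, Kb2, Kb1, Ka1.
White is in check but has 5 legal moves → neither.

neither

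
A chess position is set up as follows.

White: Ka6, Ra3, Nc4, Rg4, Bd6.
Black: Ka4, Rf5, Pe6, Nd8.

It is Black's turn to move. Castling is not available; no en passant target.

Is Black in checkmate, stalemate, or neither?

Black to move; black king on a4.
In check: yes, from the white rook on a3.
King squares — a3: attacked by Nc4; b3: attacked by Ra3; b4: attacked by Bd6; a5: attacked by Ra3; b5: attacked by Ka6.
Legal moves for Black: none.
In check with no legal moves → checkmate.

checkmate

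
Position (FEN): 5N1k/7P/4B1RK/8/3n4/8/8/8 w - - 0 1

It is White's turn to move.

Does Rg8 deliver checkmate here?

After Rg8: black king on h8; in check: yes, from the white rook on g8.
King squares — g7: attacked by Kh6; h7: attacked by Kh6; g8: attacked by Be6.
Black has no legal moves → checkmate.

yes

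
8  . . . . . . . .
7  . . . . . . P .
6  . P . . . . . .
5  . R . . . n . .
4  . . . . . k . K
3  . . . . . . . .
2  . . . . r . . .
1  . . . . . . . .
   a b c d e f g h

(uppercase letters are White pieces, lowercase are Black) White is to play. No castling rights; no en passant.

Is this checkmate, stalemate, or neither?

White to move; white king on h4.
In check: yes, from the black knight on f5.
Legal moves for White: Kh5, Kh3, Rxf5+.
White is in check but has 3 legal moves → neither.

neither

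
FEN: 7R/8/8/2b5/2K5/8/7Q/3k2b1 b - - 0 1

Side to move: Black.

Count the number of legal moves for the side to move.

16

Black to move; king on d1.
In check: no.
Legal moves: Bf8, Be7, Ba7, Bd6, Bb6, Bcd4, Bb4, Bce3, Ba3, Bcf2, Bgd4, Bge3, Bxh2, Bgf2, Ke1, Kc1.
Count: 16.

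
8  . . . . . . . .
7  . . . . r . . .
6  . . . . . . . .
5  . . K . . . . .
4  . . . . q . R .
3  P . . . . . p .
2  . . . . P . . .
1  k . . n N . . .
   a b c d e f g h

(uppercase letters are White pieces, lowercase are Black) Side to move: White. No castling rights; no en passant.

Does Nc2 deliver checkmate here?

After Nc2: black king on a1; in check: yes, from the white knight on c2.
Black has 4 legal replies: Kb2, Ka2, Kb1, Qxc2+.
In check but a legal move exists → not checkmate.

no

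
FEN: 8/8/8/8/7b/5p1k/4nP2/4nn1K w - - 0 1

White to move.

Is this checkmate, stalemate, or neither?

stalemate

White to move; white king on h1.
In check: no.
King squares — g1: attacked by Ne2; g2: attacked by Ne1; h2: attacked by Nf1.
Legal moves for White: none.
Not in check and no legal moves → stalemate.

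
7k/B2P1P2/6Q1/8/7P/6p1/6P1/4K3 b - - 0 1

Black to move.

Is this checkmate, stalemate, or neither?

stalemate

Black to move; black king on h8.
In check: no.
King squares — g7: attacked by Qg6; h7: attacked by Qg6; g8: attacked by Qg6.
Legal moves for Black: none.
Not in check and no legal moves → stalemate.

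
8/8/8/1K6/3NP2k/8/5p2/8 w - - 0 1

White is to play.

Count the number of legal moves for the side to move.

White to move; king on b5.
In check: no.
Legal moves: Kc6, Kb6, Ka6, Kc5, Ka5, Kc4, Kb4, Ka4, Ne6, Nc6, Nf5+, Nf3+, Nb3, Ne2, Nc2, e5.
Count: 16.

16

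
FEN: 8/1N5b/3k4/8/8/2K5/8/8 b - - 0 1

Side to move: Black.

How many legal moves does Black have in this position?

Black to move; king on d6.
In check: yes, from the white knight on b7.
Legal moves: Ke7, Kd7, Kc7, Ke6, Kc6, Ke5, Kd5.
Count: 7.

7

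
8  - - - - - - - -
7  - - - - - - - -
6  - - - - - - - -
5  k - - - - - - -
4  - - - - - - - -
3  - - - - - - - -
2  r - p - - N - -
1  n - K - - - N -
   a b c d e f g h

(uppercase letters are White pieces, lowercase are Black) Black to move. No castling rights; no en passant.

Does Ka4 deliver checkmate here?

After Ka4: white king on c1; in check: no.
White is not in check, so this cannot be checkmate.

no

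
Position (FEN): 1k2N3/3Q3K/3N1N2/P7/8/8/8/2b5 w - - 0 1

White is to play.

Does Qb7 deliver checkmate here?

After Qb7: black king on b8; in check: yes, from the white queen on b7.
King squares — a7: attacked by Qb7; b7: attacked by Nd6; c7: attacked by Qb7; a8: attacked by Qb7; c8: attacked by Nd6.
Black has no legal moves → checkmate.

yes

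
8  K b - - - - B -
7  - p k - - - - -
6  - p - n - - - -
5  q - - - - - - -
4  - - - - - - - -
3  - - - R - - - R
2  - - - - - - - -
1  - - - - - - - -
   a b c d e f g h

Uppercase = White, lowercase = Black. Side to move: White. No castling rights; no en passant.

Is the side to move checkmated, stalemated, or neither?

checkmate

White to move; white king on a8.
In check: yes, from the black queen on a5.
King squares — a7: attacked by Qa5; b7: attacked by Nd6; b8: attacked by Kc7.
Legal moves for White: none.
In check with no legal moves → checkmate.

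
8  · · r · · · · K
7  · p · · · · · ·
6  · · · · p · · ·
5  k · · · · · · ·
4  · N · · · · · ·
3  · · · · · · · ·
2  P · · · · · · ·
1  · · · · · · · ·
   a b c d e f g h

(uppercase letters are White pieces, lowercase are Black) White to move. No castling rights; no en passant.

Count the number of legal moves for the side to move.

2

White to move; king on h8.
In check: yes, from the black rook on c8.
Legal moves: Kh7, Kg7.
Count: 2.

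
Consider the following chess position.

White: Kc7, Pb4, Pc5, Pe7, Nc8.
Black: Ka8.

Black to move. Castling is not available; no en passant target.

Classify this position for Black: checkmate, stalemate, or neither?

stalemate

Black to move; black king on a8.
In check: no.
King squares — a7: attacked by Nc8; b7: attacked by Kc7; b8: attacked by Kc7.
Legal moves for Black: none.
Not in check and no legal moves → stalemate.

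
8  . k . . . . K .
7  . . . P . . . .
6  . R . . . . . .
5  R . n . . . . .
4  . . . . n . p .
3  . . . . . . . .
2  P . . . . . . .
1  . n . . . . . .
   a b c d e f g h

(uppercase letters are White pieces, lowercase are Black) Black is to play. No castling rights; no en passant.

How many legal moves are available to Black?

Black to move; king on b8.
In check: yes, from the white rook on b6.
Legal moves: Kc7, Nb7.
Count: 2.

2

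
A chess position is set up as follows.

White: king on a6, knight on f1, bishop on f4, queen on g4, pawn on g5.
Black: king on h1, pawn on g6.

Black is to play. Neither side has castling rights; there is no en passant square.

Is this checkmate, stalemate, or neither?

stalemate

Black to move; black king on h1.
In check: no.
King squares — g1: attacked by Qg4; g2: attacked by Qg4; h2: attacked by Nf1.
Legal moves for Black: none.
Not in check and no legal moves → stalemate.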